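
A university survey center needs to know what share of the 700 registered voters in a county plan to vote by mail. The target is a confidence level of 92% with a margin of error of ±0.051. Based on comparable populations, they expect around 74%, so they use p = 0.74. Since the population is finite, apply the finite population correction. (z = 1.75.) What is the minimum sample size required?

172

Unadjusted: n₀ = 1.75² × 0.74 × 0.26 / 0.051² ≈ 226.54, so n₀ = 227.
Finite population correction with N = 700: n = n₀ / (1 + (n₀−1)/N) = 227 / (1 + 226/700) = 227 / 1.3229 ≈ 171.60.
Rounding up, n = 172.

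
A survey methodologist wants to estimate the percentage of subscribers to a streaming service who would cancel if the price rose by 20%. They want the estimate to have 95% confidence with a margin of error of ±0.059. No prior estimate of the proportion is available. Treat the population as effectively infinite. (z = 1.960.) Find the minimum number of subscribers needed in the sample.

276

With no prior estimate, use p = 0.5, giving p(1−p) = 0.25.
n = z²·p(1−p)/E² = 1.960² × 0.2500 / 0.059² = 3.8416 × 0.2500 / 0.003481 ≈ 275.90.
Rounding up gives n = 276.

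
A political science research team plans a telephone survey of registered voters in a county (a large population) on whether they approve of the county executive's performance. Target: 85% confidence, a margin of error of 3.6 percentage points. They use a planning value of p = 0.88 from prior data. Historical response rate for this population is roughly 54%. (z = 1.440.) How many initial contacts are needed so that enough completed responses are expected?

Completed interviews needed: n₀ = 1.440² × 0.1056 / 0.036² ≈ 168.96 → 169.
At a 54% response rate, contacts needed = 169 / 0.54 ≈ 312.96 → 313.

313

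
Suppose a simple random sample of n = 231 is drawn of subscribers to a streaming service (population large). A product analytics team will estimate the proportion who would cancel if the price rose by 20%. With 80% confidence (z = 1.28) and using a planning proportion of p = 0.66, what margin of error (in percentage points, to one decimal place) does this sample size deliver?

SE(p̂) = √[p(1−p)/n] = √[0.2244/231] = 0.03117.
E = z × SE = 1.28 × 0.03117 = 0.03989, or 4.0 percentage points.

4.0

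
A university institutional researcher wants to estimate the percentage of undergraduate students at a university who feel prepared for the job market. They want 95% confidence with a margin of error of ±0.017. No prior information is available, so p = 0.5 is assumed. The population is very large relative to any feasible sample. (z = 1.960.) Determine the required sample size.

3324

With p = 0.5, p(1−p) = 0.25.
n = z²·p(1−p)/E² = 1.960² × 0.2500 / 0.017² = 3.8416 × 0.2500 / 0.000289 ≈ 3323.18.
Rounding up gives n = 3324.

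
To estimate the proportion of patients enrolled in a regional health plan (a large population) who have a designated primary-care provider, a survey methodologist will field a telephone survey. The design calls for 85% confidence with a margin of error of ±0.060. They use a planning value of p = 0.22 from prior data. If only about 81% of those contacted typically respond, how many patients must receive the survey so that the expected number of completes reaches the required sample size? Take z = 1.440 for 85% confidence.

123

Completed interviews needed: n₀ = 1.440² × 0.1716 / 0.060² ≈ 98.84 → 99.
At an 81% response rate, contacts needed = 99 / 0.81 ≈ 122.22 → 123.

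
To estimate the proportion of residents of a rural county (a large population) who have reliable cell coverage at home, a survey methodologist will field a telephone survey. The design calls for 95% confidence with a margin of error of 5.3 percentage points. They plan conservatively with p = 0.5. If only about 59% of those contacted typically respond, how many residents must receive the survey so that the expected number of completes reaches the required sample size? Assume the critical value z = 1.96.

Completed interviews needed: n₀ = 1.96² × 0.2500 / 0.053² ≈ 341.90 → 342.
At a 59% response rate, contacts needed = 342 / 0.59 ≈ 579.66 → 580.

580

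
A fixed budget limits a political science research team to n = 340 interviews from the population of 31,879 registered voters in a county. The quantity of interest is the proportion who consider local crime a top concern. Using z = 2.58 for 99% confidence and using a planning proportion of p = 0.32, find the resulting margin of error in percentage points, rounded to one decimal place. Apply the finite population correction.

Finite-population factor: (N−n)/(N−1) = (31879−340)/(31879−1) = 0.9894.
SE(p̂) = √[p(1−p)/n · (N−n)/(N−1)] = √[0.2176/340 × 0.9894] = 0.02516.
E = z × SE = 2.58 × 0.02516 = 0.06492 ≈ 6.5 percentage points.

6.5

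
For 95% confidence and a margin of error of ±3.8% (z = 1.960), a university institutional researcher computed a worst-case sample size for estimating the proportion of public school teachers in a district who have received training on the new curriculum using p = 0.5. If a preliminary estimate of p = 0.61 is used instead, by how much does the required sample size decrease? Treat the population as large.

Conservative (p = 0.5): n = 1.960² × 0.25 / 0.038² ≈ 665.10 → 666.
Using p = 0.61: p(1−p) = 0.2379, so n = 1.960² × 0.2379 / 0.038² ≈ 632.91 → 633.
Reduction: 666 − 633 = 33.

33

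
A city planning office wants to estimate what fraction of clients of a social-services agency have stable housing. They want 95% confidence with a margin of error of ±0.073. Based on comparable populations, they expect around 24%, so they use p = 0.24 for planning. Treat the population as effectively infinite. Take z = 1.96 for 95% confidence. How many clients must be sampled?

132

With p = 0.24, p(1−p) = 0.1824.
n = z²·p(1−p)/E² = 1.96² × 0.1824 / 0.073² = 3.8416 × 0.1824 / 0.005329 ≈ 131.49.
Rounding up gives n = 132.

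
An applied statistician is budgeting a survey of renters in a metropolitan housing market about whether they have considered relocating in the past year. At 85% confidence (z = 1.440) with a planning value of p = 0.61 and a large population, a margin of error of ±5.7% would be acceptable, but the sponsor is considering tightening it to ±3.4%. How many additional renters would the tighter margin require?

At ±5.7%: n = 1.440² × 0.2379 / 0.057² ≈ 151.83 → 152.
At ±3.4%: n = 1.440² × 0.2379 / 0.034² ≈ 426.74 → 427.
Additional respondents: 427 − 152 = 275.

275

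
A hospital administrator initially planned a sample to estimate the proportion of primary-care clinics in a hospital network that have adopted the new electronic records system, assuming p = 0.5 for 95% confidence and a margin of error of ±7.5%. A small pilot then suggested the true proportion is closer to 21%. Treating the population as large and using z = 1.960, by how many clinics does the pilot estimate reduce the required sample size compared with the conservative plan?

Conservative (p = 0.5): n = 1.960² × 0.25 / 0.075² ≈ 170.74 → 171.
Using p = 0.21: p(1−p) = 0.1659, so n = 1.960² × 0.1659 / 0.075² ≈ 113.30 → 114.
Reduction: 171 − 114 = 57.

57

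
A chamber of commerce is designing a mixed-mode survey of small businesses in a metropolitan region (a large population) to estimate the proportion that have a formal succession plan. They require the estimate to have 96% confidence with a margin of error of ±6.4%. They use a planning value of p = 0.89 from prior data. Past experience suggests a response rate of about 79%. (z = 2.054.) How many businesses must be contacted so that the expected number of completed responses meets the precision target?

128

Completed interviews needed: n₀ = 2.054² × 0.0979 / 0.064² ≈ 100.84 → 101.
At a 79% response rate, contacts needed = 101 / 0.79 ≈ 127.85 → 128.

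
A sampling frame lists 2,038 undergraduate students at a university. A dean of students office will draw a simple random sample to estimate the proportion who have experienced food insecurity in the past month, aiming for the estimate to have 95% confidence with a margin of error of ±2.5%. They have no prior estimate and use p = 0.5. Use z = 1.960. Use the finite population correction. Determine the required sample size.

Unadjusted: n₀ = 1.960² × 0.50 × 0.50 / 0.025² ≈ 1536.64, so n₀ = 1537.
Finite population correction with N = 2,038: n = n₀ / (1 + (n₀−1)/N) = 1537 / (1 + 1536/2038) = 1537 / 1.7537 ≈ 876.44.
Rounding up, n = 877.

877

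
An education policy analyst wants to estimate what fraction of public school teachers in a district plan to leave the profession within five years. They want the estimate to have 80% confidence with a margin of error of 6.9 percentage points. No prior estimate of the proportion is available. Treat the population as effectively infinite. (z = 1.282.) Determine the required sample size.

With no prior estimate, use p = 0.5, giving p(1−p) = 0.25.
n = z²·p(1−p)/E² = 1.282² × 0.2500 / 0.069² = 1.6435 × 0.2500 / 0.004761 ≈ 86.30.
Rounding up gives n = 87.

87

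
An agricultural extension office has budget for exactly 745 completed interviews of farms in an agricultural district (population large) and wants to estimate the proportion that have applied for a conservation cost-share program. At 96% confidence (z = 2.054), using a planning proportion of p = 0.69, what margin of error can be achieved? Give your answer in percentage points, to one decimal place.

SE(p̂) = √[p(1−p)/n] = √[0.2139/745] = 0.01694.
E = z × SE = 2.054 × 0.01694 = 0.03480, or 3.5 percentage points.

3.5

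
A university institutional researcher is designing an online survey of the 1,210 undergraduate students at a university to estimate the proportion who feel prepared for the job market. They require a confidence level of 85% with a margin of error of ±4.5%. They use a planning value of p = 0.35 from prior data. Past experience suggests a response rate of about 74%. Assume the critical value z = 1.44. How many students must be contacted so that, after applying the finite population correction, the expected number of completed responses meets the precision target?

265

Completed interviews needed (unadjusted): n₀ = 1.44² × 0.2275 / 0.045² ≈ 232.96 → 233.
FPC for N = 1,210: n = 233 / (1 + 232/1210) = 233 / 1.1917 ≈ 195.51 → 196.
At a 74% response rate, contacts needed = 196 / 0.74 ≈ 264.86 → 265.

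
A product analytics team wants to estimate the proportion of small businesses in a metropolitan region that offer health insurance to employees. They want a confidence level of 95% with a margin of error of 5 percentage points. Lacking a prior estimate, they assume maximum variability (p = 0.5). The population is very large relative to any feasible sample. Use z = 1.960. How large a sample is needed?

385

With p = 0.5, p(1−p) = 0.25.
n = z²·p(1−p)/E² = 1.960² × 0.2500 / 0.050² = 3.8416 × 0.2500 / 0.002500 ≈ 384.16.
Rounding up gives n = 385.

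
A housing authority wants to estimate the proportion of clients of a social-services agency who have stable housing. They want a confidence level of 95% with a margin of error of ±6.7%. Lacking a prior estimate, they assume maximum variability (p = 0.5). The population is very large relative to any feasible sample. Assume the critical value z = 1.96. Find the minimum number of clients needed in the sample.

With p = 0.5, p(1−p) = 0.25.
n = z²·p(1−p)/E² = 1.96² × 0.2500 / 0.067² = 3.8416 × 0.2500 / 0.004489 ≈ 213.95.
Rounding up gives n = 214.

214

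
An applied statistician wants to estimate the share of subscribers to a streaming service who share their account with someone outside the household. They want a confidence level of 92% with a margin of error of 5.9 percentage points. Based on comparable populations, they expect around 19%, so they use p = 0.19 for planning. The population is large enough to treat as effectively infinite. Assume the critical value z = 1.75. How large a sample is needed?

With p = 0.19, p(1−p) = 0.1539.
n = z²·p(1−p)/E² = 1.75² × 0.1539 / 0.059² = 3.0625 × 0.1539 / 0.003481 ≈ 135.40.
Rounding up gives n = 136.

136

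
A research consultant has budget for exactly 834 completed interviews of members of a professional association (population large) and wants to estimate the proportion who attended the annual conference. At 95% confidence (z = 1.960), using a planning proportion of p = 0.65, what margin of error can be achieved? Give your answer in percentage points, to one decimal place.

3.2

SE(p̂) = √[p(1−p)/n] = √[0.2275/834] = 0.01652.
E = z × SE = 1.960 × 0.01652 = 0.03237, or 3.2 percentage points.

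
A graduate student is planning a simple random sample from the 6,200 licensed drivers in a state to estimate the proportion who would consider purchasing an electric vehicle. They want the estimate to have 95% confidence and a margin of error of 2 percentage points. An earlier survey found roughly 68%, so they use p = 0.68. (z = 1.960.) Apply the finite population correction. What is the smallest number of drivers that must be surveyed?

Unadjusted: n₀ = 1.960² × 0.68 × 0.32 / 0.020² ≈ 2089.83, so n₀ = 2090.
Finite population correction with N = 6,200: n = n₀ / (1 + (n₀−1)/N) = 2090 / (1 + 2089/6200) = 2090 / 1.3369 ≈ 1563.28.
Rounding up, n = 1564.

1564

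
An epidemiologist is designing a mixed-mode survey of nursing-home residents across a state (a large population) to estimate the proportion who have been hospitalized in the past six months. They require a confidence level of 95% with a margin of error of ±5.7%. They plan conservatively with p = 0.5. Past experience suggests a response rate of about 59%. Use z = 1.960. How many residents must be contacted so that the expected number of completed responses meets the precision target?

Completed interviews needed: n₀ = 1.960² × 0.2500 / 0.057² ≈ 295.60 → 296.
At a 59% response rate, contacts needed = 296 / 0.59 ≈ 501.69 → 502.

502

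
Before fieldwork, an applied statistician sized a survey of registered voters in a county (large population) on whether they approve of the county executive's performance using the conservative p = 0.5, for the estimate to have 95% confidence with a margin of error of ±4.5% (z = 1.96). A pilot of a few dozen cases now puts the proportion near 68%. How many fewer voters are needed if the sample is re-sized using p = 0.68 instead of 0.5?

62

Conservative (p = 0.5): n = 1.96² × 0.25 / 0.045² ≈ 474.27 → 475.
Using p = 0.68: p(1−p) = 0.2176, so n = 1.96² × 0.2176 / 0.045² ≈ 412.81 → 413.
Reduction: 475 − 413 = 62.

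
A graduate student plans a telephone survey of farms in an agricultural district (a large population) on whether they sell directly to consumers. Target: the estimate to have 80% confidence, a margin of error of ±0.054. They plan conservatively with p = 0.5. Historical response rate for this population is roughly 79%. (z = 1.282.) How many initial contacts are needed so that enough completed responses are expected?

Completed interviews needed: n₀ = 1.282² × 0.2500 / 0.054² ≈ 140.91 → 141.
At a 79% response rate, contacts needed = 141 / 0.79 ≈ 178.48 → 179.

179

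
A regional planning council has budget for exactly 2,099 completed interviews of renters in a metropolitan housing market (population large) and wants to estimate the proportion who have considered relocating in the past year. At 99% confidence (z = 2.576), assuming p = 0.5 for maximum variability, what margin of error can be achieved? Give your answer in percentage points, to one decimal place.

SE(p̂) = √[p(1−p)/n] = √[0.2500/2099] = 0.01091.
E = z × SE = 2.576 × 0.01091 = 0.02811, or 2.8 percentage points.

2.8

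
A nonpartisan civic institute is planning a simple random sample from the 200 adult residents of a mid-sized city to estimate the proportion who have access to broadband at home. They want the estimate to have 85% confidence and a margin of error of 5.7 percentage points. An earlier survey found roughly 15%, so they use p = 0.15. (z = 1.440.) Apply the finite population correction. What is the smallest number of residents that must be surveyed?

59

Unadjusted: n₀ = 1.440² × 0.15 × 0.85 / 0.057² ≈ 81.37, so n₀ = 82.
Finite population correction with N = 200: n = n₀ / (1 + (n₀−1)/N) = 82 / (1 + 81/200) = 82 / 1.4050 ≈ 58.36.
Rounding up, n = 59.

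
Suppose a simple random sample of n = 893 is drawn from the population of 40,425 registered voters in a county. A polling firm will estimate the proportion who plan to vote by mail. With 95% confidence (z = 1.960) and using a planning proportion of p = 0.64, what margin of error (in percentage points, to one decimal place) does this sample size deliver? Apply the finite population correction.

Finite-population factor: (N−n)/(N−1) = (40425−893)/(40425−1) = 0.9779.
SE(p̂) = √[p(1−p)/n · (N−n)/(N−1)] = √[0.2304/893 × 0.9779] = 0.01588.
E = z × SE = 1.960 × 0.01588 = 0.03113 ≈ 3.1 percentage points.

3.1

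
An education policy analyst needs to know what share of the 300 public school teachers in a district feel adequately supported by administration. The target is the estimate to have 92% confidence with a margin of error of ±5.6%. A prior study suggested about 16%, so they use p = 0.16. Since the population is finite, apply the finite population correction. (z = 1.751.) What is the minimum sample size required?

92

Unadjusted: n₀ = 1.751² × 0.16 × 0.84 / 0.056² ≈ 131.40, so n₀ = 132.
Finite population correction with N = 300: n = n₀ / (1 + (n₀−1)/N) = 132 / (1 + 131/300) = 132 / 1.4367 ≈ 91.88.
Rounding up, n = 92.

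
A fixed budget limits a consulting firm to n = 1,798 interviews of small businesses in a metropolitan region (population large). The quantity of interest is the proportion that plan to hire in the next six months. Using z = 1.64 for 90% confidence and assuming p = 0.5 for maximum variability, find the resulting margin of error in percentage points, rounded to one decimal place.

SE(p̂) = √[p(1−p)/n] = √[0.2500/1798] = 0.01179.
E = z × SE = 1.64 × 0.01179 = 0.01934, or 1.9 percentage points.

1.9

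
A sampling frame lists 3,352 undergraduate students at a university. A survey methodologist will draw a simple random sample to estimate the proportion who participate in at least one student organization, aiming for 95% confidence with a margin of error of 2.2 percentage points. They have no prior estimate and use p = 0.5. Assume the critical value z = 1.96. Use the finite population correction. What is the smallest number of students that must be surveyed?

1247

Unadjusted: n₀ = 1.96² × 0.50 × 0.50 / 0.022² ≈ 1984.30, so n₀ = 1985.
Finite population correction with N = 3,352: n = n₀ / (1 + (n₀−1)/N) = 1985 / (1 + 1984/3352) = 1985 / 1.5919 ≈ 1246.95.
Rounding up, n = 1247.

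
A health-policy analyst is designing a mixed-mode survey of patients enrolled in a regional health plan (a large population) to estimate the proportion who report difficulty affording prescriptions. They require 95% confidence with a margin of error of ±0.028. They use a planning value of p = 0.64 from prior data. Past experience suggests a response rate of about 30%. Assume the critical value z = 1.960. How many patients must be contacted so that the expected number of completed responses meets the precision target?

3764

Completed interviews needed: n₀ = 1.960² × 0.2304 / 0.028² ≈ 1128.96 → 1129.
At a 30% response rate, contacts needed = 1129 / 0.30 ≈ 3763.33 → 3764.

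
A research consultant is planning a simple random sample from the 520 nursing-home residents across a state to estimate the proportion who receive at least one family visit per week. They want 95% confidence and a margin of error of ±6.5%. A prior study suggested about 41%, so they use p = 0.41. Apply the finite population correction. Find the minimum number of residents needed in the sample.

155

For 95% confidence, z = 1.960.
Unadjusted: n₀ = 1.960² × 0.41 × 0.59 / 0.065² ≈ 219.95, so n₀ = 220.
Finite population correction with N = 520: n = n₀ / (1 + (n₀−1)/N) = 220 / (1 + 219/520) = 220 / 1.4212 ≈ 154.80.
Rounding up, n = 155.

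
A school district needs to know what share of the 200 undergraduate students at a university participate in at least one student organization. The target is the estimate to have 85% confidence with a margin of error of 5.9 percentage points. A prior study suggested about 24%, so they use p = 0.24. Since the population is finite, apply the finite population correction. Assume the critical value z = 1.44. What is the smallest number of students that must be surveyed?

Unadjusted: n₀ = 1.44² × 0.24 × 0.76 / 0.059² ≈ 108.65, so n₀ = 109.
Finite population correction with N = 200: n = n₀ / (1 + (n₀−1)/N) = 109 / (1 + 108/200) = 109 / 1.5400 ≈ 70.78.
Rounding up, n = 71.

71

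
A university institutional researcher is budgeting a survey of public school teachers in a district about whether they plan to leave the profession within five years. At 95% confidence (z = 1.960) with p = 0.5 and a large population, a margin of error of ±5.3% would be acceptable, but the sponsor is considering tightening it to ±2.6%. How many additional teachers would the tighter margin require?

1079

At ±5.3%: n = 1.960² × 0.2500 / 0.053² ≈ 341.90 → 342.
At ±2.6%: n = 1.960² × 0.2500 / 0.026² ≈ 1420.71 → 1421.
Additional respondents: 1421 − 342 = 1079.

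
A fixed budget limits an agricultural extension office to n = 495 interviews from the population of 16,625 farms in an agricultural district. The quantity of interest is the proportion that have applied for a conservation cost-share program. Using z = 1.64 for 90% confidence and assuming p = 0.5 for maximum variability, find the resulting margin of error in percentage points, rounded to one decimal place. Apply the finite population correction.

Finite-population factor: (N−n)/(N−1) = (16625−495)/(16625−1) = 0.9703.
SE(p̂) = √[p(1−p)/n · (N−n)/(N−1)] = √[0.2500/495 × 0.9703] = 0.02214.
E = z × SE = 1.64 × 0.02214 = 0.03630 ≈ 3.6 percentage points.

3.6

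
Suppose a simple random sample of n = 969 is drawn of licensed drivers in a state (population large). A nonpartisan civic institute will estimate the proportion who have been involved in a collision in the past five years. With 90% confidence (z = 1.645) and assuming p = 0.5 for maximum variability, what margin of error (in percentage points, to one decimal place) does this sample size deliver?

SE(p̂) = √[p(1−p)/n] = √[0.2500/969] = 0.01606.
E = z × SE = 1.645 × 0.01606 = 0.02642, or 2.6 percentage points.

2.6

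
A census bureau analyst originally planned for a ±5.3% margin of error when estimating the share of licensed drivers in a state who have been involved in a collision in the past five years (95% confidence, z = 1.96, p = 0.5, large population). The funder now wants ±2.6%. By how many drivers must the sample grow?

At ±5.3%: n = 1.96² × 0.2500 / 0.053² ≈ 341.90 → 342.
At ±2.6%: n = 1.96² × 0.2500 / 0.026² ≈ 1420.71 → 1421.
Additional respondents: 1421 − 342 = 1079.

1079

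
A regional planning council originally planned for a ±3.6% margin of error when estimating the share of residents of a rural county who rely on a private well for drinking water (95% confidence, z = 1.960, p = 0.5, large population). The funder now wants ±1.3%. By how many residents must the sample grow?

4941

At ±3.6%: n = 1.960² × 0.2500 / 0.036² ≈ 741.05 → 742.
At ±1.3%: n = 1.960² × 0.2500 / 0.013² ≈ 5682.84 → 5683.
Additional respondents: 5683 − 742 = 4941.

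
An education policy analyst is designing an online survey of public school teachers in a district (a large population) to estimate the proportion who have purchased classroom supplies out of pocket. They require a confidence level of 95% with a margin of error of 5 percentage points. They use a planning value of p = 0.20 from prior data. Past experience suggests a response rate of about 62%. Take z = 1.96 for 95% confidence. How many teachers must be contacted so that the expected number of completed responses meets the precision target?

Completed interviews needed: n₀ = 1.96² × 0.1600 / 0.050² ≈ 245.86 → 246.
At a 62% response rate, contacts needed = 246 / 0.62 ≈ 396.77 → 397.

397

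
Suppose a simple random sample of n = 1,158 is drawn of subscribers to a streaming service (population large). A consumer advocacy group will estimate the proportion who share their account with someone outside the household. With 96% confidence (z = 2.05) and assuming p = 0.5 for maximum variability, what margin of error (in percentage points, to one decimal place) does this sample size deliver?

SE(p̂) = √[p(1−p)/n] = √[0.2500/1158] = 0.01469.
E = z × SE = 2.05 × 0.01469 = 0.03012, or 3.0 percentage points.

3.0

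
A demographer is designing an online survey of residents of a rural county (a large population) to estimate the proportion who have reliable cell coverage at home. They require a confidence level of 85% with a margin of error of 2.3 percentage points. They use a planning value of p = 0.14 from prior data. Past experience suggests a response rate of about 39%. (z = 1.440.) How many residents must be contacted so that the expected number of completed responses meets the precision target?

Completed interviews needed: n₀ = 1.440² × 0.1204 / 0.023² ≈ 471.95 → 472.
At a 39% response rate, contacts needed = 472 / 0.39 ≈ 1210.26 → 1211.

1211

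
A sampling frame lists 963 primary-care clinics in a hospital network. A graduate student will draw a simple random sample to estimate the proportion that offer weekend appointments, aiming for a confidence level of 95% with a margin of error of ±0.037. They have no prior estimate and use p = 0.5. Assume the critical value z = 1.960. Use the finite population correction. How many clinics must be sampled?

407

Unadjusted: n₀ = 1.960² × 0.50 × 0.50 / 0.037² ≈ 701.53, so n₀ = 702.
Finite population correction with N = 963: n = n₀ / (1 + (n₀−1)/N) = 702 / (1 + 701/963) = 702 / 1.7279 ≈ 406.27.
Rounding up, n = 407.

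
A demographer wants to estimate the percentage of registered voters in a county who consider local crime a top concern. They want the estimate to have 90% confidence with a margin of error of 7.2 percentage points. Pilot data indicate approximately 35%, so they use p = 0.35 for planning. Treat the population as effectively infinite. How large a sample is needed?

For 90% confidence, z = 1.645.
With p = 0.35, p(1−p) = 0.2275.
n = z²·p(1−p)/E² = 1.645² × 0.2275 / 0.072² = 2.7060 × 0.2275 / 0.005184 ≈ 118.75.
Rounding up gives n = 119.

119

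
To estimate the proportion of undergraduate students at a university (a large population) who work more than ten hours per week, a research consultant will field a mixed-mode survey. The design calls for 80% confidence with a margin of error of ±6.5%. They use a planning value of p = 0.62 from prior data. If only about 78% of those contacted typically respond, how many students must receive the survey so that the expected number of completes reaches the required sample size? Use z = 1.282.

118

Completed interviews needed: n₀ = 1.282² × 0.2356 / 0.065² ≈ 91.65 → 92.
At a 78% response rate, contacts needed = 92 / 0.78 ≈ 117.95 → 118.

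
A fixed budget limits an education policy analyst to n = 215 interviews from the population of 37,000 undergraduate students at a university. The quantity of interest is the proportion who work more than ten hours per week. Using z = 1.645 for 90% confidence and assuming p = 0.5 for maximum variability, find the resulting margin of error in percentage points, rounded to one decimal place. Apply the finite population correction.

Finite-population factor: (N−n)/(N−1) = (37000−215)/(37000−1) = 0.9942.
SE(p̂) = √[p(1−p)/n · (N−n)/(N−1)] = √[0.2500/215 × 0.9942] = 0.03400.
E = z × SE = 1.645 × 0.03400 = 0.05593 ≈ 5.6 percentage points.

5.6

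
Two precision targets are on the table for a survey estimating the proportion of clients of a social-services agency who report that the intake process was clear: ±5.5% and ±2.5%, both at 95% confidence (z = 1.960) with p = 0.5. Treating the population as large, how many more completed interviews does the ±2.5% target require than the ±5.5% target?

At ±5.5%: n = 1.960² × 0.2500 / 0.055² ≈ 317.49 → 318.
At ±2.5%: n = 1.960² × 0.2500 / 0.025² ≈ 1536.64 → 1537.
Additional respondents: 1537 − 318 = 1219.

1219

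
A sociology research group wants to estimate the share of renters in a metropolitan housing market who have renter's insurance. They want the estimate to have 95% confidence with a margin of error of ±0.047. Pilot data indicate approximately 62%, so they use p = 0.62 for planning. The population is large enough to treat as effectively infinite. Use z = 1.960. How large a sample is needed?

410

With p = 0.62, p(1−p) = 0.2356.
n = z²·p(1−p)/E² = 1.960² × 0.2356 / 0.047² = 3.8416 × 0.2356 / 0.002209 ≈ 409.72.
Rounding up gives n = 410.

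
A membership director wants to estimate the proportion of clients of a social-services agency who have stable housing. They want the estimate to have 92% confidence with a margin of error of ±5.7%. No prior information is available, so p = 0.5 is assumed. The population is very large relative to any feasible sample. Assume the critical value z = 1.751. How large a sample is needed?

236

With p = 0.5, p(1−p) = 0.25.
n = z²·p(1−p)/E² = 1.751² × 0.2500 / 0.057² = 3.0660 × 0.2500 / 0.003249 ≈ 235.92.
Rounding up gives n = 236.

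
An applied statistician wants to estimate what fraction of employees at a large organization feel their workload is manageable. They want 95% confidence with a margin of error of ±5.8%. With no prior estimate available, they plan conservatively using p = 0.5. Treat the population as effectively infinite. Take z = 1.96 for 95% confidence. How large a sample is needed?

With p = 0.5, p(1−p) = 0.25.
n = z²·p(1−p)/E² = 1.96² × 0.2500 / 0.058² = 3.8416 × 0.2500 / 0.003364 ≈ 285.49.
Rounding up gives n = 286.

286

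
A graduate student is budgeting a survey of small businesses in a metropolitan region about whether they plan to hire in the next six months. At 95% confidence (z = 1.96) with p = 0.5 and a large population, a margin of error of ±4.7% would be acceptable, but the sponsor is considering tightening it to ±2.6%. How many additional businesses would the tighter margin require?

At ±4.7%: n = 1.96² × 0.2500 / 0.047² ≈ 434.77 → 435.
At ±2.6%: n = 1.96² × 0.2500 / 0.026² ≈ 1420.71 → 1421.
Additional respondents: 1421 − 435 = 986.

986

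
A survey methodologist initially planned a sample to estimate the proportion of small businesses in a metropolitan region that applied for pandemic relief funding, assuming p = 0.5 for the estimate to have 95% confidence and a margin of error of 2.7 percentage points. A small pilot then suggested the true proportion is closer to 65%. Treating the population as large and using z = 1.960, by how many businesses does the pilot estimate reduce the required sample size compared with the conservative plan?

Conservative (p = 0.5): n = 1.960² × 0.25 / 0.027² ≈ 1317.42 → 1318.
Using p = 0.65: p(1−p) = 0.2275, so n = 1.960² × 0.2275 / 0.027² ≈ 1198.85 → 1199.
Reduction: 1318 − 1199 = 119.

119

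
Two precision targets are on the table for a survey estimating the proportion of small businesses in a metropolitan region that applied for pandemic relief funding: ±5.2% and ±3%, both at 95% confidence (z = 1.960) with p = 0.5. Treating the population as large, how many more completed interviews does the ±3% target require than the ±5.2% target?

At ±5.2%: n = 1.960² × 0.2500 / 0.052² ≈ 355.18 → 356.
At ±3%: n = 1.960² × 0.2500 / 0.030² ≈ 1067.11 → 1068.
Additional respondents: 1068 − 356 = 712.

712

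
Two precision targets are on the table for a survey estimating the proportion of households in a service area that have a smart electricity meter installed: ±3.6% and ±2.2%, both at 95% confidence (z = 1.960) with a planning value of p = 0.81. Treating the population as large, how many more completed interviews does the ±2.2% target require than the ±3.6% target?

At ±3.6%: n = 1.960² × 0.1539 / 0.036² ≈ 456.19 → 457.
At ±2.2%: n = 1.960² × 0.1539 / 0.022² ≈ 1221.53 → 1222.
Additional respondents: 1222 − 457 = 765.

765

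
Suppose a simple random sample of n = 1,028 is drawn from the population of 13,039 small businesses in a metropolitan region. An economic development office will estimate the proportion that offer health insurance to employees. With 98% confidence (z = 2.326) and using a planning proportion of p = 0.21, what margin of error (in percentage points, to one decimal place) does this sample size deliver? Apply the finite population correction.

Finite-population factor: (N−n)/(N−1) = (13039−1028)/(13039−1) = 0.9212.
SE(p̂) = √[p(1−p)/n · (N−n)/(N−1)] = √[0.1659/1028 × 0.9212] = 0.01219.
E = z × SE = 2.326 × 0.01219 = 0.02836 ≈ 2.8 percentage points.

2.8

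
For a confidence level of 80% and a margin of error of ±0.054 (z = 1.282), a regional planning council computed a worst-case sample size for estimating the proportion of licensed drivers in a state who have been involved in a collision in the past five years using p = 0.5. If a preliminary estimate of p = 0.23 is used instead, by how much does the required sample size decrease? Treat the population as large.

Conservative (p = 0.5): n = 1.282² × 0.25 / 0.054² ≈ 140.91 → 141.
Using p = 0.23: p(1−p) = 0.1771, so n = 1.282² × 0.1771 / 0.054² ≈ 99.82 → 100.
Reduction: 141 − 100 = 41.

41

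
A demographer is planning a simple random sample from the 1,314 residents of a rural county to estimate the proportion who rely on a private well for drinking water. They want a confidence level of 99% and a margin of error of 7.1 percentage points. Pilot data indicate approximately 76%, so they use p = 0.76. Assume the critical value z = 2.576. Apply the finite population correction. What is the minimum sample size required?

Unadjusted: n₀ = 2.576² × 0.76 × 0.24 / 0.071² ≈ 240.10, so n₀ = 241.
Finite population correction with N = 1,314: n = n₀ / (1 + (n₀−1)/N) = 241 / (1 + 240/1314) = 241 / 1.1826 ≈ 203.78.
Rounding up, n = 204.

204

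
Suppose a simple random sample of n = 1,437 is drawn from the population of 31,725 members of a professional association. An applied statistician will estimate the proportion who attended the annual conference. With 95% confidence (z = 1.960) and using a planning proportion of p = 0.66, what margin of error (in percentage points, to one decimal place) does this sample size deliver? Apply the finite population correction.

2.4

Finite-population factor: (N−n)/(N−1) = (31725−1437)/(31725−1) = 0.9547.
SE(p̂) = √[p(1−p)/n · (N−n)/(N−1)] = √[0.2244/1437 × 0.9547] = 0.01221.
E = z × SE = 1.960 × 0.01221 = 0.02393 ≈ 2.4 percentage points.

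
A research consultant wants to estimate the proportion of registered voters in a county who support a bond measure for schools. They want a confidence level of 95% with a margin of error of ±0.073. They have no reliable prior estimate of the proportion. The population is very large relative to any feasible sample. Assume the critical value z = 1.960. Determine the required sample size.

With no prior estimate, use p = 0.5, giving p(1−p) = 0.25.
n = z²·p(1−p)/E² = 1.960² × 0.2500 / 0.073² = 3.8416 × 0.2500 / 0.005329 ≈ 180.22.
Rounding up gives n = 181.

181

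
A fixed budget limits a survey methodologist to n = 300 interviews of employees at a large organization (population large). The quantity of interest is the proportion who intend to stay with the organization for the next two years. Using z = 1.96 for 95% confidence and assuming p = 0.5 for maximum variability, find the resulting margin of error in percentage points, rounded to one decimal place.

SE(p̂) = √[p(1−p)/n] = √[0.2500/300] = 0.02887.
E = z × SE = 1.96 × 0.02887 = 0.05658, or 5.7 percentage points.

5.7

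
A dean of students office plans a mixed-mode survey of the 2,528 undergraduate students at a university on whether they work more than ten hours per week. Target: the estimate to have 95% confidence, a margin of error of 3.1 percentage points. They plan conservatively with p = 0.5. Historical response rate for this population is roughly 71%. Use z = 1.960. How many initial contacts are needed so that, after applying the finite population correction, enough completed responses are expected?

Completed interviews needed (unadjusted): n₀ = 1.960² × 0.2500 / 0.031² ≈ 999.38 → 1000.
FPC for N = 2,528: n = 1000 / (1 + 999/2528) = 1000 / 1.3952 ≈ 716.76 → 717.
At a 71% response rate, contacts needed = 717 / 0.71 ≈ 1009.86 → 1010.

1010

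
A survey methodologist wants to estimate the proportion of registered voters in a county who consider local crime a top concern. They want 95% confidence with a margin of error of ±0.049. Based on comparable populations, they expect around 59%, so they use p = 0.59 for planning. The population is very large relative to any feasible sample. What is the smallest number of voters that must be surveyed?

388

For 95% confidence, z = 1.960.
With p = 0.59, p(1−p) = 0.2419.
n = z²·p(1−p)/E² = 1.960² × 0.2419 / 0.049² = 3.8416 × 0.2419 / 0.002401 ≈ 387.04.
Rounding up gives n = 388.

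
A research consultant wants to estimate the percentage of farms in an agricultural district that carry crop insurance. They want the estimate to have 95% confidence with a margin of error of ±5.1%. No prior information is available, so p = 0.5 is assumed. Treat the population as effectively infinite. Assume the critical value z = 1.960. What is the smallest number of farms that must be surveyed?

With p = 0.5, p(1−p) = 0.25.
n = z²·p(1−p)/E² = 1.960² × 0.2500 / 0.051² = 3.8416 × 0.2500 / 0.002601 ≈ 369.24.
Rounding up gives n = 370.

370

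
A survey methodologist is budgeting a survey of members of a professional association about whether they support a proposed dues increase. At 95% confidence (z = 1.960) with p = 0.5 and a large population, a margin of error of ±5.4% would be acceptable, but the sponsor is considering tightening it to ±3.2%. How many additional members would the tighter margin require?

At ±5.4%: n = 1.960² × 0.2500 / 0.054² ≈ 329.36 → 330.
At ±3.2%: n = 1.960² × 0.2500 / 0.032² ≈ 937.89 → 938.
Additional respondents: 938 − 330 = 608.

608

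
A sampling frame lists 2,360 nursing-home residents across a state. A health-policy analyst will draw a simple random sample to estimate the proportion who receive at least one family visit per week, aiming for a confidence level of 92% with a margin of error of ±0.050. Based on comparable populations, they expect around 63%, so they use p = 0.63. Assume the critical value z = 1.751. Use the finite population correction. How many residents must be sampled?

256

Unadjusted: n₀ = 1.751² × 0.63 × 0.37 / 0.050² ≈ 285.87, so n₀ = 286.
Finite population correction with N = 2,360: n = n₀ / (1 + (n₀−1)/N) = 286 / (1 + 285/2360) = 286 / 1.1208 ≈ 255.18.
Rounding up, n = 256.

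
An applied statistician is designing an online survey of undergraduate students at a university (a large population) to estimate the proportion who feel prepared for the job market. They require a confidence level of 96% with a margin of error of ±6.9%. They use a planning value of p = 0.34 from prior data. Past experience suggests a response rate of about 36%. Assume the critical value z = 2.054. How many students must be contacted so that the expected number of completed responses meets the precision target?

Completed interviews needed: n₀ = 2.054² × 0.2244 / 0.069² ≈ 198.85 → 199.
At a 36% response rate, contacts needed = 199 / 0.36 ≈ 552.78 → 553.

553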